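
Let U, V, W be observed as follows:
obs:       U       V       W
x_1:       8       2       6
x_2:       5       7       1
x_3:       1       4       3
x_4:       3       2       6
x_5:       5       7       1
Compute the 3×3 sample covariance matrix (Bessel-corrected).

Step 1 — column means:
  mean(U) = (8 + 5 + 1 + 3 + 5) / 5 = 22/5 = 4.4
  mean(V) = (2 + 7 + 4 + 2 + 7) / 5 = 22/5 = 4.4
  mean(W) = (6 + 1 + 3 + 6 + 1) / 5 = 17/5 = 3.4

Step 2 — sample covariance S[i,j] = (1/(n-1)) · Σ_k (x_{k,i} - mean_i) · (x_{k,j} - mean_j), with n-1 = 4.
  S[U,U] = ((3.6)·(3.6) + (0.6)·(0.6) + (-3.4)·(-3.4) + (-1.4)·(-1.4) + (0.6)·(0.6)) / 4 = 27.2/4 = 6.8
  S[U,V] = ((3.6)·(-2.4) + (0.6)·(2.6) + (-3.4)·(-0.4) + (-1.4)·(-2.4) + (0.6)·(2.6)) / 4 = -0.8/4 = -0.2
  S[U,W] = ((3.6)·(2.6) + (0.6)·(-2.4) + (-3.4)·(-0.4) + (-1.4)·(2.6) + (0.6)·(-2.4)) / 4 = 4.2/4 = 1.05
  S[V,V] = ((-2.4)·(-2.4) + (2.6)·(2.6) + (-0.4)·(-0.4) + (-2.4)·(-2.4) + (2.6)·(2.6)) / 4 = 25.2/4 = 6.3
  S[V,W] = ((-2.4)·(2.6) + (2.6)·(-2.4) + (-0.4)·(-0.4) + (-2.4)·(2.6) + (2.6)·(-2.4)) / 4 = -24.8/4 = -6.2
  S[W,W] = ((2.6)·(2.6) + (-2.4)·(-2.4) + (-0.4)·(-0.4) + (2.6)·(2.6) + (-2.4)·(-2.4)) / 4 = 25.2/4 = 6.3

S is symmetric (S[j,i] = S[i,j]). Assembling:

S = [[6.8, -0.2, 1.05],
 [-0.2, 6.3, -6.2],
 [1.05, -6.2, 6.3]]


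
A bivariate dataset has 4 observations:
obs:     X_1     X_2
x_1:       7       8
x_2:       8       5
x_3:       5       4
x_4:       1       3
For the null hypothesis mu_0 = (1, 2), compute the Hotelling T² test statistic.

Step 1 — sample mean vector:
  mean(X_1) = (7 + 8 + 5 + 1) / 4 = 21/4 = 5.25
  mean(X_2) = (8 + 5 + 4 + 3) / 4 = 20/4 = 5
  x̄ = (5.25, 5),  deviation x̄ - mu_0 = (5.25, 5) - (1, 2) = (4.25, 3).

Step 2 — sample covariance matrix, S[i,j] = (1/(n-1)) · Σ_k (x_{k,i} - mean_i) · (x_{k,j} - mean_j), divisor n-1 = 3:
  S[X_1,X_1] = ((1.75)·(1.75) + (2.75)·(2.75) + (-0.25)·(-0.25) + (-4.25)·(-4.25)) / 3 = 28.75/3 = 9.5833
  S[X_1,X_2] = ((1.75)·(3) + (2.75)·(0) + (-0.25)·(-1) + (-4.25)·(-2)) / 3 = 14/3 = 4.6667
  S[X_2,X_2] = ((3)·(3) + (0)·(0) + (-1)·(-1) + (-2)·(-2)) / 3 = 14/3 = 4.6667
  S = [[9.5833, 4.6667],
 [4.6667, 4.6667]].

Step 3 — invert S. det(S) = 9.5833·4.6667 - (4.6667)² = 22.9444.
  S^{-1} = (1/det) · [[d, -b], [-b, a]] = [[0.2034, -0.2034],
 [-0.2034, 0.4177]].

Step 4 — quadratic form (x̄ - mu_0)^T · S^{-1} · (x̄ - mu_0):
  S^{-1} · (x̄ - mu_0) = (0.2542, 0.3886),
  (x̄ - mu_0)^T · [...] = (4.25)·(0.2542) + (3)·(0.3886) = 2.2464.

Step 5 — scale by n: T² = 4 · 2.2464 = 8.9855.

T² ≈ 8.9855


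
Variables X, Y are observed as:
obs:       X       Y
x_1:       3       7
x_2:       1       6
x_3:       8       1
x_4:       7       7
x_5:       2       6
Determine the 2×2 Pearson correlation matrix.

Step 1 — column means:
  mean(X) = (3 + 1 + 8 + 7 + 2) / 5 = 21/5 = 4.2
  mean(Y) = (7 + 6 + 1 + 7 + 6) / 5 = 27/5 = 5.4

Step 2 — sample variances and covariances s[i,j] = (1/(n-1)) · Σ_k (x_{k,i} - mean_i) · (x_{k,j} - mean_j), with n-1 = 4:
  s[X,X] = ((-1.2)·(-1.2) + (-3.2)·(-3.2) + (3.8)·(3.8) + (2.8)·(2.8) + (-2.2)·(-2.2)) / 4 = 38.8/4 = 9.7
  s[X,Y] = ((-1.2)·(1.6) + (-3.2)·(0.6) + (3.8)·(-4.4) + (2.8)·(1.6) + (-2.2)·(0.6)) / 4 = -17.4/4 = -4.35
  s[Y,Y] = ((1.6)·(1.6) + (0.6)·(0.6) + (-4.4)·(-4.4) + (1.6)·(1.6) + (0.6)·(0.6)) / 4 = 25.2/4 = 6.3
  Sample standard deviations s_i = √(s[i,i]):
  s(X) = √(9.7) = 3.1145
  s(Y) = √(6.3) = 2.51

Step 3 — r_{ij} = s_{ij} / (s_i · s_j):
  r[X,X] = 1 (diagonal).
  r[X,Y] = -4.35 / (3.1145 · 2.51) = -4.35 / 7.8173 = -0.5565
  r[Y,Y] = 1 (diagonal).

R is symmetric with unit diagonal. Assembling:

R = [[1, -0.5565],
 [-0.5565, 1]]


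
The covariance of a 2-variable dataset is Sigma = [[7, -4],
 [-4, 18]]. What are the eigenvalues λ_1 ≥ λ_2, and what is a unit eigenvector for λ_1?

Step 1 — characteristic polynomial of 2×2 Sigma:
  det(Sigma - λI) = λ² - trace · λ + det = 0.
  trace = 7 + 18 = 25, det = 7·18 - (-4)² = 110.
Step 2 — discriminant:
  Δ = trace² - 4·det = 625 - 440 = 185.
Step 3 — eigenvalues:
  λ = (trace ± √Δ)/2 = (25 ± 13.6015)/2,
  λ_1 = 19.3007,  λ_2 = 5.6993.

Step 4 — unit eigenvector for λ_1: solve (Sigma - λ_1 I)v = 0. First row:
  (7 - 19.3007)·v_x + (-4)·v_y = 0, i.e. (-12.3007)·v_x + (-4)·v_y = 0,
  so v ∝ (b, λ_1 - a) = (-4, 12.3007); multiply by -1 so the first entry is positive: u = (4, -12.3007).
  ||u|| = √((4)² + (-12.3007)²) = √(167.3081) ≈ 12.9348,
  v_1 = u/||u|| ≈ (0.3092, -0.951) (||v_1|| = 1).

λ_1 = 19.3007,  λ_2 = 5.6993;  v_1 ≈ (0.3092, -0.951)


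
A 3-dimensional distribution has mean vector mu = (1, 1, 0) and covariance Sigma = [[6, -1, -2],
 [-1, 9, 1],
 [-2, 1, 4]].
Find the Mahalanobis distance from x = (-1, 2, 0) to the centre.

Step 1 — centre the observation: (x - mu) = (-2, 1, 0).

Step 2 — invert Sigma (cofactor / det for 3×3, or solve directly):
  Sigma^{-1} = [[0.2011, 0.0115, 0.0977],
 [0.0115, 0.1149, -0.023],
 [0.0977, -0.023, 0.3046]].

Step 3 — form the quadratic (x - mu)^T · Sigma^{-1} · (x - mu):
  Sigma^{-1} · (x - mu) = (-0.3908, 0.092, -0.2184).
  (x - mu)^T · [Sigma^{-1} · (x - mu)] = (-2)·(-0.3908) + (1)·(0.092) + (0)·(-0.2184) = 0.8736.

Step 4 — take square root: d = √(0.8736) ≈ 0.9346.

d(x, mu) = √(0.8736) ≈ 0.9346


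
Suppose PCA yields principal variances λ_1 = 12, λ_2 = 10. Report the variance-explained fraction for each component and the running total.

Step 1 — total variance = trace(Sigma) = Σ λ_i = 12 + 10 = 22.

Step 2 — fraction explained by component i = λ_i / Σ λ:
  PC1: 12/22 = 0.5455
  PC2: 10/22 = 0.4545

Step 3 — cumulative fraction after k components = (λ_1 + ... + λ_k) / Σ λ:
  k = 1: 12/22 = 0.5455
  k = 2: (12 + 10)/22 = 22/22 = 1

Summary (fraction, with percent):

explained: PC1 0.5455 (54.55%), PC2 0.4545 (45.45%);  cumulative: 0.5455, 1


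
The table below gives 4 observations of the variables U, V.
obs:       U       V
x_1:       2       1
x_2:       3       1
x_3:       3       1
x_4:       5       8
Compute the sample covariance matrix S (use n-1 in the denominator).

Step 1 — column means:
  mean(U) = (2 + 3 + 3 + 5) / 4 = 13/4 = 3.25
  mean(V) = (1 + 1 + 1 + 8) / 4 = 11/4 = 2.75

Step 2 — sample covariance S[i,j] = (1/(n-1)) · Σ_k (x_{k,i} - mean_i) · (x_{k,j} - mean_j), with n-1 = 3.
  S[U,U] = ((-1.25)·(-1.25) + (-0.25)·(-0.25) + (-0.25)·(-0.25) + (1.75)·(1.75)) / 3 = 4.75/3 = 1.5833
  S[U,V] = ((-1.25)·(-1.75) + (-0.25)·(-1.75) + (-0.25)·(-1.75) + (1.75)·(5.25)) / 3 = 12.25/3 = 4.0833
  S[V,V] = ((-1.75)·(-1.75) + (-1.75)·(-1.75) + (-1.75)·(-1.75) + (5.25)·(5.25)) / 3 = 36.75/3 = 12.25

S is symmetric (S[j,i] = S[i,j]). Assembling:

S = [[1.5833, 4.0833],
 [4.0833, 12.25]]


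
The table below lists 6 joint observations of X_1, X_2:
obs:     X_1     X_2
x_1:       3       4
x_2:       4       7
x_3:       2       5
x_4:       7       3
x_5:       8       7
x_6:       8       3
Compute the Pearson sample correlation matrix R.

Step 1 — column means:
  mean(X_1) = (3 + 4 + 2 + 7 + 8 + 8) / 6 = 32/6 = 5.3333
  mean(X_2) = (4 + 7 + 5 + 3 + 7 + 3) / 6 = 29/6 = 4.8333

Step 2 — sample variances and covariances s[i,j] = (1/(n-1)) · Σ_k (x_{k,i} - mean_i) · (x_{k,j} - mean_j), with n-1 = 5:
  s[X_1,X_1] = ((-2.3333)·(-2.3333) + (-1.3333)·(-1.3333) + (-3.3333)·(-3.3333) + (1.6667)·(1.6667) + (2.6667)·(2.6667) + (2.6667)·(2.6667)) / 5 = 35.3333/5 = 7.0667
  s[X_1,X_2] = ((-2.3333)·(-0.8333) + (-1.3333)·(2.1667) + (-3.3333)·(0.1667) + (1.6667)·(-1.8333) + (2.6667)·(2.1667) + (2.6667)·(-1.8333)) / 5 = -3.6667/5 = -0.7333
  s[X_2,X_2] = ((-0.8333)·(-0.8333) + (2.1667)·(2.1667) + (0.1667)·(0.1667) + (-1.8333)·(-1.8333) + (2.1667)·(2.1667) + (-1.8333)·(-1.8333)) / 5 = 16.8333/5 = 3.3667
  Sample standard deviations s_i = √(s[i,i]):
  s(X_1) = √(7.0667) = 2.6583
  s(X_2) = √(3.3667) = 1.8348

Step 3 — r_{ij} = s_{ij} / (s_i · s_j):
  r[X_1,X_1] = 1 (diagonal).
  r[X_1,X_2] = -0.7333 / (2.6583 · 1.8348) = -0.7333 / 4.8776 = -0.1503
  r[X_2,X_2] = 1 (diagonal).

R is symmetric with unit diagonal. Assembling:

R = [[1, -0.1503],
 [-0.1503, 1]]


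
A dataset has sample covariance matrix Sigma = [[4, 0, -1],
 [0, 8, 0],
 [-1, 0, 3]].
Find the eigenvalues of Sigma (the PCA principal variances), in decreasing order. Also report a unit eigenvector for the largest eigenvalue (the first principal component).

Step 1 — characteristic polynomial p(λ) = det(λI - Sigma) = λ³ - tr·λ² + c_1·λ - det, where tr = trace, c_1 = sum of the principal 2×2 minors, det = det(Sigma):
  tr = 4 + 8 + 3 = 15,
  c_1 = (4·8 - (0)²) + (4·3 - (-1)²) + (8·3 - (0)²) = 32 + 11 + 24 = 67,
  det = 4·(8·3 - (0)²) - (0)·((0)·3 - (0)·(-1)) + (-1)·((0)·(0) - 8·(-1)) = 4·(24) - (0)·(0) + (-1)·(8) = 88.
  So p(λ) = λ³ - 15λ² + 67λ - 88.
Step 2 — look for an integer root (rational root theorem: any rational root is an integer divisor of 88). Testing λ = 8:
  p(8) = 512 - 960 + 536 - 88 = 0  ✓
  Dividing out (λ - 8): p(λ) = (λ - 8)(λ² - 7λ + 11).
Step 3 — remaining eigenvalues from the quadratic λ² - 7λ + 11 = 0:
  Δ = 7² - 4·11 = 49 - 44 = 5,  λ = (7 ± √5)/2 = (7 ± 2.2361)/2 ≈ 4.618 or 2.382.
  Sorted: λ_1 = 8,  λ_2 = 4.618,  λ_3 = 2.382  (check: sum = 15 = tr ✓).

Step 4 — unit eigenvector for λ_1 = 8: v spans the null space of (Sigma - λ_1 I), whose rows are
  r_1 = (-4, 0, -1),  r_2 = (0, 0, 0),  r_3 = (-1, 0, -5).
  v is orthogonal to every row, so take v ∝ r_1 × r_3 = ((0)·(-5) - (-1)·(0), (-1)·(-1) - (-4)·(-5), (-4)·(0) - (0)·(-1)) = (0, -19, 0).
  Rescale (divide by 19; multiply by -1 so the first nonzero entry is positive): u = (0, 1, 0).
  ||u|| = √((0)² + (1)² + (0)²) = √(1) = 1,  v_1 = u/||u|| ≈ (0, 1, 0) (||v_1|| = 1).

λ_1 = 8,  λ_2 = 4.618,  λ_3 = 2.382;  v_1 ≈ (0, 1, 0)


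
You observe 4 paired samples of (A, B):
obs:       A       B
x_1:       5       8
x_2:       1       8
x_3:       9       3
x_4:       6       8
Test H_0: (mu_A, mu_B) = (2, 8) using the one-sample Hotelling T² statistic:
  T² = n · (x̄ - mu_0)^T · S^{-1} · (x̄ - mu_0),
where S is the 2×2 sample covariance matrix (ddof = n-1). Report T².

Step 1 — sample mean vector:
  mean(A) = (5 + 1 + 9 + 6) / 4 = 21/4 = 5.25
  mean(B) = (8 + 8 + 3 + 8) / 4 = 27/4 = 6.75
  x̄ = (5.25, 6.75),  deviation x̄ - mu_0 = (5.25, 6.75) - (2, 8) = (3.25, -1.25).

Step 2 — sample covariance matrix, S[i,j] = (1/(n-1)) · Σ_k (x_{k,i} - mean_i) · (x_{k,j} - mean_j), divisor n-1 = 3:
  S[A,A] = ((-0.25)·(-0.25) + (-4.25)·(-4.25) + (3.75)·(3.75) + (0.75)·(0.75)) / 3 = 32.75/3 = 10.9167
  S[A,B] = ((-0.25)·(1.25) + (-4.25)·(1.25) + (3.75)·(-3.75) + (0.75)·(1.25)) / 3 = -18.75/3 = -6.25
  S[B,B] = ((1.25)·(1.25) + (1.25)·(1.25) + (-3.75)·(-3.75) + (1.25)·(1.25)) / 3 = 18.75/3 = 6.25
  S = [[10.9167, -6.25],
 [-6.25, 6.25]].

Step 3 — invert S. det(S) = 10.9167·6.25 - (-6.25)² = 29.1667.
  S^{-1} = (1/det) · [[d, -b], [-b, a]] = [[0.2143, 0.2143],
 [0.2143, 0.3743]].

Step 4 — quadratic form (x̄ - mu_0)^T · S^{-1} · (x̄ - mu_0):
  S^{-1} · (x̄ - mu_0) = (0.4286, 0.2286),
  (x̄ - mu_0)^T · [...] = (3.25)·(0.4286) + (-1.25)·(0.2286) = 1.1071.

Step 5 — scale by n: T² = 4 · 1.1071 = 4.4286.

T² ≈ 4.4286


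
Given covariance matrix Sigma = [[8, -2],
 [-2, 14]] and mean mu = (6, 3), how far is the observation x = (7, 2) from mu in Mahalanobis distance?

Step 1 — centre the observation: (x - mu) = (1, -1).

Step 2 — invert Sigma. det(Sigma) = 8·14 - (-2)² = 108.
  Sigma^{-1} = (1/det) · [[d, -b], [-b, a]] = [[0.1296, 0.0185],
 [0.0185, 0.0741]].

Step 3 — form the quadratic (x - mu)^T · Sigma^{-1} · (x - mu):
  Sigma^{-1} · (x - mu) = (0.1111, -0.0556).
  (x - mu)^T · [Sigma^{-1} · (x - mu)] = (1)·(0.1111) + (-1)·(-0.0556) = 0.1667.

Step 4 — take square root: d = √(0.1667) ≈ 0.4082.

d(x, mu) = √(0.1667) ≈ 0.4082


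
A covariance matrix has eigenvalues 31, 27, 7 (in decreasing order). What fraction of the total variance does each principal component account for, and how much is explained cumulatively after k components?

Step 1 — total variance = trace(Sigma) = Σ λ_i = 31 + 27 + 7 = 65.

Step 2 — fraction explained by component i = λ_i / Σ λ:
  PC1: 31/65 = 0.4769
  PC2: 27/65 = 0.4154
  PC3: 7/65 = 0.1077

Step 3 — cumulative fraction after k components = (λ_1 + ... + λ_k) / Σ λ:
  k = 1: 31/65 = 0.4769
  k = 2: (31 + 27)/65 = 58/65 = 0.8923
  k = 3: (31 + 27 + 7)/65 = 65/65 = 1

Summary (fraction, with percent):

explained: PC1 0.4769 (47.69%), PC2 0.4154 (41.54%), PC3 0.1077 (10.77%);  cumulative: 0.4769, 0.8923, 1


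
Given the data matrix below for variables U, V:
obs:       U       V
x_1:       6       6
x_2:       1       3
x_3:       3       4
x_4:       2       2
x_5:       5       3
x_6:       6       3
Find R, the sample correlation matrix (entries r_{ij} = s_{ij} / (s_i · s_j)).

Step 1 — column means:
  mean(U) = (6 + 1 + 3 + 2 + 5 + 6) / 6 = 23/6 = 3.8333
  mean(V) = (6 + 3 + 4 + 2 + 3 + 3) / 6 = 21/6 = 3.5

Step 2 — sample variances and covariances s[i,j] = (1/(n-1)) · Σ_k (x_{k,i} - mean_i) · (x_{k,j} - mean_j), with n-1 = 5:
  s[U,U] = ((2.1667)·(2.1667) + (-2.8333)·(-2.8333) + (-0.8333)·(-0.8333) + (-1.8333)·(-1.8333) + (1.1667)·(1.1667) + (2.1667)·(2.1667)) / 5 = 22.8333/5 = 4.5667
  s[U,V] = ((2.1667)·(2.5) + (-2.8333)·(-0.5) + (-0.8333)·(0.5) + (-1.8333)·(-1.5) + (1.1667)·(-0.5) + (2.1667)·(-0.5)) / 5 = 7.5/5 = 1.5
  s[V,V] = ((2.5)·(2.5) + (-0.5)·(-0.5) + (0.5)·(0.5) + (-1.5)·(-1.5) + (-0.5)·(-0.5) + (-0.5)·(-0.5)) / 5 = 9.5/5 = 1.9
  Sample standard deviations s_i = √(s[i,i]):
  s(U) = √(4.5667) = 2.137
  s(V) = √(1.9) = 1.3784

Step 3 — r_{ij} = s_{ij} / (s_i · s_j):
  r[U,U] = 1 (diagonal).
  r[U,V] = 1.5 / (2.137 · 1.3784) = 1.5 / 2.9456 = 0.5092
  r[V,V] = 1 (diagonal).

R is symmetric with unit diagonal. Assembling:

R = [[1, 0.5092],
 [0.5092, 1]]


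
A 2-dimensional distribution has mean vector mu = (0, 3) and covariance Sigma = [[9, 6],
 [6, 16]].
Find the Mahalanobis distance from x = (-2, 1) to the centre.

Step 1 — centre the observation: (x - mu) = (-2, -2).

Step 2 — invert Sigma. det(Sigma) = 9·16 - (6)² = 108.
  Sigma^{-1} = (1/det) · [[d, -b], [-b, a]] = [[0.1481, -0.0556],
 [-0.0556, 0.0833]].

Step 3 — form the quadratic (x - mu)^T · Sigma^{-1} · (x - mu):
  Sigma^{-1} · (x - mu) = (-0.1852, -0.0556).
  (x - mu)^T · [Sigma^{-1} · (x - mu)] = (-2)·(-0.1852) + (-2)·(-0.0556) = 0.4815.

Step 4 — take square root: d = √(0.4815) ≈ 0.6939.

d(x, mu) = √(0.4815) ≈ 0.6939


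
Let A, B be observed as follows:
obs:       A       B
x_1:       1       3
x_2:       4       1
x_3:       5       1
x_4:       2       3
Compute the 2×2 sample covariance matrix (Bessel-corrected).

Step 1 — column means:
  mean(A) = (1 + 4 + 5 + 2) / 4 = 12/4 = 3
  mean(B) = (3 + 1 + 1 + 3) / 4 = 8/4 = 2

Step 2 — sample covariance S[i,j] = (1/(n-1)) · Σ_k (x_{k,i} - mean_i) · (x_{k,j} - mean_j), with n-1 = 3.
  S[A,A] = ((-2)·(-2) + (1)·(1) + (2)·(2) + (-1)·(-1)) / 3 = 10/3 = 3.3333
  S[A,B] = ((-2)·(1) + (1)·(-1) + (2)·(-1) + (-1)·(1)) / 3 = -6/3 = -2
  S[B,B] = ((1)·(1) + (-1)·(-1) + (-1)·(-1) + (1)·(1)) / 3 = 4/3 = 1.3333

S is symmetric (S[j,i] = S[i,j]). Assembling:

S = [[3.3333, -2],
 [-2, 1.3333]]


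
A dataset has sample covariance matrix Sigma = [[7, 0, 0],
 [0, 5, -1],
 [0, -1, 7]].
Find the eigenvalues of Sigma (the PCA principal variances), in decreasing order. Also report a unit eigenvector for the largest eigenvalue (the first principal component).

Step 1 — characteristic polynomial p(λ) = det(λI - Sigma) = λ³ - tr·λ² + c_1·λ - det, where tr = trace, c_1 = sum of the principal 2×2 minors, det = det(Sigma):
  tr = 7 + 5 + 7 = 19,
  c_1 = (7·5 - (0)²) + (7·7 - (0)²) + (5·7 - (-1)²) = 35 + 49 + 34 = 118,
  det = 7·(5·7 - (-1)²) - (0)·((0)·7 - (-1)·(0)) + (0)·((0)·(-1) - 5·(0)) = 7·(34) - (0)·(0) + (0)·(0) = 238.
  So p(λ) = λ³ - 19λ² + 118λ - 238.
Step 2 — look for an integer root (rational root theorem: any rational root is an integer divisor of 238). Testing λ = 7:
  p(7) = 343 - 931 + 826 - 238 = 0  ✓
  Dividing out (λ - 7): p(λ) = (λ - 7)(λ² - 12λ + 34).
Step 3 — remaining eigenvalues from the quadratic λ² - 12λ + 34 = 0:
  Δ = 12² - 4·34 = 144 - 136 = 8,  λ = (12 ± √8)/2 = (12 ± 2.8284)/2 ≈ 7.4142 or 4.5858.
  Sorted: λ_1 = 7.4142,  λ_2 = 7,  λ_3 = 4.5858  (check: sum = 19 = tr ✓).

Step 4 — unit eigenvector for λ_1 ≈ 7.4142: v spans the null space of (Sigma - λ_1 I), whose rows are
  r_1 = (-0.4142, 0, 0),  r_2 = (0, -2.4142, -1),  r_3 = (0, -1, -0.4142).
  v is orthogonal to every row, so take v ∝ r_1 × r_2 = ((0)·(-1) - (0)·(-2.4142), (0)·(0) - (-0.4142)·(-1), (-0.4142)·(-2.4142) - (0)·(0)) ≈ (0, -0.4142, 1).
  Rescale (multiply by -1 so the first nonzero entry is positive): u = (0, 0.4142, -1).
  ||u|| = √((0)² + (0.4142)² + (-1)²) = √(1.1716) ≈ 1.0824,  v_1 = u/||u|| ≈ (0, 0.3827, -0.9239) (||v_1|| = 1).

λ_1 = 7.4142,  λ_2 = 7,  λ_3 = 4.5858;  v_1 ≈ (0, 0.3827, -0.9239)


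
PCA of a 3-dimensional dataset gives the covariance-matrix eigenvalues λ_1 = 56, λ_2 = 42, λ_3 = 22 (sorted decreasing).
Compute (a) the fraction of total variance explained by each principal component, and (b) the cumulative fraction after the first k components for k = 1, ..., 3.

Step 1 — total variance = trace(Sigma) = Σ λ_i = 56 + 42 + 22 = 120.

Step 2 — fraction explained by component i = λ_i / Σ λ:
  PC1: 56/120 = 0.4667
  PC2: 42/120 = 0.35
  PC3: 22/120 = 0.1833

Step 3 — cumulative fraction after k components = (λ_1 + ... + λ_k) / Σ λ:
  k = 1: 56/120 = 0.4667
  k = 2: (56 + 42)/120 = 98/120 = 0.8167
  k = 3: (56 + 42 + 22)/120 = 120/120 = 1

Summary (fraction, with percent):

explained: PC1 0.4667 (46.67%), PC2 0.35 (35%), PC3 0.1833 (18.33%);  cumulative: 0.4667, 0.8167, 1


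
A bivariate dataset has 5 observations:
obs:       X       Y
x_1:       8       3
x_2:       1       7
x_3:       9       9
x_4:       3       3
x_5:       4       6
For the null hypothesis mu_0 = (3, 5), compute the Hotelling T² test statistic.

Step 1 — sample mean vector:
  mean(X) = (8 + 1 + 9 + 3 + 4) / 5 = 25/5 = 5
  mean(Y) = (3 + 7 + 9 + 3 + 6) / 5 = 28/5 = 5.6
  x̄ = (5, 5.6),  deviation x̄ - mu_0 = (5, 5.6) - (3, 5) = (2, 0.6).

Step 2 — sample covariance matrix, S[i,j] = (1/(n-1)) · Σ_k (x_{k,i} - mean_i) · (x_{k,j} - mean_j), divisor n-1 = 4:
  S[X,X] = ((3)·(3) + (-4)·(-4) + (4)·(4) + (-2)·(-2) + (-1)·(-1)) / 4 = 46/4 = 11.5
  S[X,Y] = ((3)·(-2.6) + (-4)·(1.4) + (4)·(3.4) + (-2)·(-2.6) + (-1)·(0.4)) / 4 = 5/4 = 1.25
  S[Y,Y] = ((-2.6)·(-2.6) + (1.4)·(1.4) + (3.4)·(3.4) + (-2.6)·(-2.6) + (0.4)·(0.4)) / 4 = 27.2/4 = 6.8
  S = [[11.5, 1.25],
 [1.25, 6.8]].

Step 3 — invert S. det(S) = 11.5·6.8 - (1.25)² = 76.6375.
  S^{-1} = (1/det) · [[d, -b], [-b, a]] = [[0.0887, -0.0163],
 [-0.0163, 0.1501]].

Step 4 — quadratic form (x̄ - mu_0)^T · S^{-1} · (x̄ - mu_0):
  S^{-1} · (x̄ - mu_0) = (0.1677, 0.0574),
  (x̄ - mu_0)^T · [...] = (2)·(0.1677) + (0.6)·(0.0574) = 0.3698.

Step 5 — scale by n: T² = 5 · 0.3698 = 1.849.

T² ≈ 1.849


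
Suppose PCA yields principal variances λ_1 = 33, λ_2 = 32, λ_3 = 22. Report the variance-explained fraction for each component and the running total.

Step 1 — total variance = trace(Sigma) = Σ λ_i = 33 + 32 + 22 = 87.

Step 2 — fraction explained by component i = λ_i / Σ λ:
  PC1: 33/87 = 0.3793
  PC2: 32/87 = 0.3678
  PC3: 22/87 = 0.2529

Step 3 — cumulative fraction after k components = (λ_1 + ... + λ_k) / Σ λ:
  k = 1: 33/87 = 0.3793
  k = 2: (33 + 32)/87 = 65/87 = 0.7471
  k = 3: (33 + 32 + 22)/87 = 87/87 = 1

Summary (fraction, with percent):

explained: PC1 0.3793 (37.93%), PC2 0.3678 (36.78%), PC3 0.2529 (25.29%);  cumulative: 0.3793, 0.7471, 1


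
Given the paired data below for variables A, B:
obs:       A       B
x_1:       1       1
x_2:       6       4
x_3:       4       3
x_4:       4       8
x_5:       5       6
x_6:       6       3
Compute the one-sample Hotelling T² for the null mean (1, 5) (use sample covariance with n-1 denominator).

Step 1 — sample mean vector:
  mean(A) = (1 + 6 + 4 + 4 + 5 + 6) / 6 = 26/6 = 4.3333
  mean(B) = (1 + 4 + 3 + 8 + 6 + 3) / 6 = 25/6 = 4.1667
  x̄ = (4.3333, 4.1667),  deviation x̄ - mu_0 = (4.3333, 4.1667) - (1, 5) = (3.3333, -0.8333).

Step 2 — sample covariance matrix, S[i,j] = (1/(n-1)) · Σ_k (x_{k,i} - mean_i) · (x_{k,j} - mean_j), divisor n-1 = 5:
  S[A,A] = ((-3.3333)·(-3.3333) + (1.6667)·(1.6667) + (-0.3333)·(-0.3333) + (-0.3333)·(-0.3333) + (0.6667)·(0.6667) + (1.6667)·(1.6667)) / 5 = 17.3333/5 = 3.4667
  S[A,B] = ((-3.3333)·(-3.1667) + (1.6667)·(-0.1667) + (-0.3333)·(-1.1667) + (-0.3333)·(3.8333) + (0.6667)·(1.8333) + (1.6667)·(-1.1667)) / 5 = 8.6667/5 = 1.7333
  S[B,B] = ((-3.1667)·(-3.1667) + (-0.1667)·(-0.1667) + (-1.1667)·(-1.1667) + (3.8333)·(3.8333) + (1.8333)·(1.8333) + (-1.1667)·(-1.1667)) / 5 = 30.8333/5 = 6.1667
  S = [[3.4667, 1.7333],
 [1.7333, 6.1667]].

Step 3 — invert S. det(S) = 3.4667·6.1667 - (1.7333)² = 18.3733.
  S^{-1} = (1/det) · [[d, -b], [-b, a]] = [[0.3356, -0.0943],
 [-0.0943, 0.1887]].

Step 4 — quadratic form (x̄ - mu_0)^T · S^{-1} · (x̄ - mu_0):
  S^{-1} · (x̄ - mu_0) = (1.1974, -0.4717),
  (x̄ - mu_0)^T · [...] = (3.3333)·(1.1974) + (-0.8333)·(-0.4717) = 4.3844.

Step 5 — scale by n: T² = 6 · 4.3844 = 26.3062.

T² ≈ 26.3062


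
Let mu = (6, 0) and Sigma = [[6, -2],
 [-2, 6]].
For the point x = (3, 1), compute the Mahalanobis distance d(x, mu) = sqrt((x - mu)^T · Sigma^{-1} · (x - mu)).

Step 1 — centre the observation: (x - mu) = (-3, 1).

Step 2 — invert Sigma. det(Sigma) = 6·6 - (-2)² = 32.
  Sigma^{-1} = (1/det) · [[d, -b], [-b, a]] = [[0.1875, 0.0625],
 [0.0625, 0.1875]].

Step 3 — form the quadratic (x - mu)^T · Sigma^{-1} · (x - mu):
  Sigma^{-1} · (x - mu) = (-0.5, 0).
  (x - mu)^T · [Sigma^{-1} · (x - mu)] = (-3)·(-0.5) + (1)·(0) = 1.5.

Step 4 — take square root: d = √(1.5) ≈ 1.2247.

d(x, mu) = √(1.5) ≈ 1.2247


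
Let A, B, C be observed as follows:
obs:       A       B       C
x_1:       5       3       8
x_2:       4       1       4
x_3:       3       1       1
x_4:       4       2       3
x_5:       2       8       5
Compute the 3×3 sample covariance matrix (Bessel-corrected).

Step 1 — column means:
  mean(A) = (5 + 4 + 3 + 4 + 2) / 5 = 18/5 = 3.6
  mean(B) = (3 + 1 + 1 + 2 + 8) / 5 = 15/5 = 3
  mean(C) = (8 + 4 + 1 + 3 + 5) / 5 = 21/5 = 4.2

Step 2 — sample covariance S[i,j] = (1/(n-1)) · Σ_k (x_{k,i} - mean_i) · (x_{k,j} - mean_j), with n-1 = 4.
  S[A,A] = ((1.4)·(1.4) + (0.4)·(0.4) + (-0.6)·(-0.6) + (0.4)·(0.4) + (-1.6)·(-1.6)) / 4 = 5.2/4 = 1.3
  S[A,B] = ((1.4)·(0) + (0.4)·(-2) + (-0.6)·(-2) + (0.4)·(-1) + (-1.6)·(5)) / 4 = -8/4 = -2
  S[A,C] = ((1.4)·(3.8) + (0.4)·(-0.2) + (-0.6)·(-3.2) + (0.4)·(-1.2) + (-1.6)·(0.8)) / 4 = 5.4/4 = 1.35
  S[B,B] = ((0)·(0) + (-2)·(-2) + (-2)·(-2) + (-1)·(-1) + (5)·(5)) / 4 = 34/4 = 8.5
  S[B,C] = ((0)·(3.8) + (-2)·(-0.2) + (-2)·(-3.2) + (-1)·(-1.2) + (5)·(0.8)) / 4 = 12/4 = 3
  S[C,C] = ((3.8)·(3.8) + (-0.2)·(-0.2) + (-3.2)·(-3.2) + (-1.2)·(-1.2) + (0.8)·(0.8)) / 4 = 26.8/4 = 6.7

S is symmetric (S[j,i] = S[i,j]). Assembling:

S = [[1.3, -2, 1.35],
 [-2, 8.5, 3],
 [1.35, 3, 6.7]]


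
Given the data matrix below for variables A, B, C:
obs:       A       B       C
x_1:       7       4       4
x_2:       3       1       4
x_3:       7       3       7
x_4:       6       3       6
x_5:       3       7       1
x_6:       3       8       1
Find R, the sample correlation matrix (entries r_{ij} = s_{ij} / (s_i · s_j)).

Step 1 — column means:
  mean(A) = (7 + 3 + 7 + 6 + 3 + 3) / 6 = 29/6 = 4.8333
  mean(B) = (4 + 1 + 3 + 3 + 7 + 8) / 6 = 26/6 = 4.3333
  mean(C) = (4 + 4 + 7 + 6 + 1 + 1) / 6 = 23/6 = 3.8333

Step 2 — sample variances and covariances s[i,j] = (1/(n-1)) · Σ_k (x_{k,i} - mean_i) · (x_{k,j} - mean_j), with n-1 = 5:
  s[A,A] = ((2.1667)·(2.1667) + (-1.8333)·(-1.8333) + (2.1667)·(2.1667) + (1.1667)·(1.1667) + (-1.8333)·(-1.8333) + (-1.8333)·(-1.8333)) / 5 = 20.8333/5 = 4.1667
  s[A,B] = ((2.1667)·(-0.3333) + (-1.8333)·(-3.3333) + (2.1667)·(-1.3333) + (1.1667)·(-1.3333) + (-1.8333)·(2.6667) + (-1.8333)·(3.6667)) / 5 = -10.6667/5 = -2.1333
  s[A,C] = ((2.1667)·(0.1667) + (-1.8333)·(0.1667) + (2.1667)·(3.1667) + (1.1667)·(2.1667) + (-1.8333)·(-2.8333) + (-1.8333)·(-2.8333)) / 5 = 19.8333/5 = 3.9667
  s[B,B] = ((-0.3333)·(-0.3333) + (-3.3333)·(-3.3333) + (-1.3333)·(-1.3333) + (-1.3333)·(-1.3333) + (2.6667)·(2.6667) + (3.6667)·(3.6667)) / 5 = 35.3333/5 = 7.0667
  s[B,C] = ((-0.3333)·(0.1667) + (-3.3333)·(0.1667) + (-1.3333)·(3.1667) + (-1.3333)·(2.1667) + (2.6667)·(-2.8333) + (3.6667)·(-2.8333)) / 5 = -25.6667/5 = -5.1333
  s[C,C] = ((0.1667)·(0.1667) + (0.1667)·(0.1667) + (3.1667)·(3.1667) + (2.1667)·(2.1667) + (-2.8333)·(-2.8333) + (-2.8333)·(-2.8333)) / 5 = 30.8333/5 = 6.1667
  Sample standard deviations s_i = √(s[i,i]):
  s(A) = √(4.1667) = 2.0412
  s(B) = √(7.0667) = 2.6583
  s(C) = √(6.1667) = 2.4833

Step 3 — r_{ij} = s_{ij} / (s_i · s_j):
  r[A,A] = 1 (diagonal).
  r[A,B] = -2.1333 / (2.0412 · 2.6583) = -2.1333 / 5.4263 = -0.3931
  r[A,C] = 3.9667 / (2.0412 · 2.4833) = 3.9667 / 5.069 = 0.7825
  r[B,B] = 1 (diagonal).
  r[B,C] = -5.1333 / (2.6583 · 2.4833) = -5.1333 / 6.6013 = -0.7776
  r[C,C] = 1 (diagonal).

R is symmetric with unit diagonal. Assembling:

R = [[1, -0.3931, 0.7825],
 [-0.3931, 1, -0.7776],
 [0.7825, -0.7776, 1]]


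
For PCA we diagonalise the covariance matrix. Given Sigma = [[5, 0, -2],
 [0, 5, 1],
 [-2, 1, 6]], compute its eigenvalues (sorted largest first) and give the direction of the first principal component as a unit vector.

Step 1 — characteristic polynomial p(λ) = det(λI - Sigma) = λ³ - tr·λ² + c_1·λ - det, where tr = trace, c_1 = sum of the principal 2×2 minors, det = det(Sigma):
  tr = 5 + 5 + 6 = 16,
  c_1 = (5·5 - (0)²) + (5·6 - (-2)²) + (5·6 - (1)²) = 25 + 26 + 29 = 80,
  det = 5·(5·6 - (1)²) - (0)·((0)·6 - (1)·(-2)) + (-2)·((0)·(1) - 5·(-2)) = 5·(29) - (0)·(2) + (-2)·(10) = 125.
  So p(λ) = λ³ - 16λ² + 80λ - 125.
Step 2 — look for an integer root (rational root theorem: any rational root is an integer divisor of 125). Testing λ = 5:
  p(5) = 125 - 400 + 400 - 125 = 0  ✓
  Dividing out (λ - 5): p(λ) = (λ - 5)(λ² - 11λ + 25).
Step 3 — remaining eigenvalues from the quadratic λ² - 11λ + 25 = 0:
  Δ = 11² - 4·25 = 121 - 100 = 21,  λ = (11 ± √21)/2 = (11 ± 4.5826)/2 ≈ 7.7913 or 3.2087.
  Sorted: λ_1 = 7.7913,  λ_2 = 5,  λ_3 = 3.2087  (check: sum = 16 = tr ✓).

Step 4 — unit eigenvector for λ_1 ≈ 7.7913: v spans the null space of (Sigma - λ_1 I), whose rows are
  r_1 = (-2.7913, 0, -2),  r_2 = (0, -2.7913, 1),  r_3 = (-2, 1, -1.7913).
  v is orthogonal to every row, so take v ∝ r_1 × r_2 = ((0)·(1) - (-2)·(-2.7913), (-2)·(0) - (-2.7913)·(1), (-2.7913)·(-2.7913) - (0)·(0)) ≈ (-5.5826, 2.7913, 7.7913).
  Rescale (multiply by -1 so the first nonzero entry is positive): u = (5.5826, -2.7913, -7.7913).
  ||u|| = √((5.5826)² + (-2.7913)² + (-7.7913)²) = √(99.6606) ≈ 9.983,  v_1 = u/||u|| ≈ (0.5592, -0.2796, -0.7805) (||v_1|| = 1).

λ_1 = 7.7913,  λ_2 = 5,  λ_3 = 3.2087;  v_1 ≈ (0.5592, -0.2796, -0.7805)


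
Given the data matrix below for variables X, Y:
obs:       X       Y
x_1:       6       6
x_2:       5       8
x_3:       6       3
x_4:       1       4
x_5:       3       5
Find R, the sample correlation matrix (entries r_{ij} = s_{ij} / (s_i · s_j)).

Step 1 — column means:
  mean(X) = (6 + 5 + 6 + 1 + 3) / 5 = 21/5 = 4.2
  mean(Y) = (6 + 8 + 3 + 4 + 5) / 5 = 26/5 = 5.2

Step 2 — sample variances and covariances s[i,j] = (1/(n-1)) · Σ_k (x_{k,i} - mean_i) · (x_{k,j} - mean_j), with n-1 = 4:
  s[X,X] = ((1.8)·(1.8) + (0.8)·(0.8) + (1.8)·(1.8) + (-3.2)·(-3.2) + (-1.2)·(-1.2)) / 4 = 18.8/4 = 4.7
  s[X,Y] = ((1.8)·(0.8) + (0.8)·(2.8) + (1.8)·(-2.2) + (-3.2)·(-1.2) + (-1.2)·(-0.2)) / 4 = 3.8/4 = 0.95
  s[Y,Y] = ((0.8)·(0.8) + (2.8)·(2.8) + (-2.2)·(-2.2) + (-1.2)·(-1.2) + (-0.2)·(-0.2)) / 4 = 14.8/4 = 3.7
  Sample standard deviations s_i = √(s[i,i]):
  s(X) = √(4.7) = 2.1679
  s(Y) = √(3.7) = 1.9235

Step 3 — r_{ij} = s_{ij} / (s_i · s_j):
  r[X,X] = 1 (diagonal).
  r[X,Y] = 0.95 / (2.1679 · 1.9235) = 0.95 / 4.1701 = 0.2278
  r[Y,Y] = 1 (diagonal).

R is symmetric with unit diagonal. Assembling:

R = [[1, 0.2278],
 [0.2278, 1]]


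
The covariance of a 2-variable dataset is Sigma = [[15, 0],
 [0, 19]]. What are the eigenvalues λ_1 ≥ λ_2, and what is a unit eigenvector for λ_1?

Step 1 — characteristic polynomial of 2×2 Sigma:
  det(Sigma - λI) = λ² - trace · λ + det = 0.
  trace = 15 + 19 = 34, det = 15·19 - (0)² = 285.
Step 2 — discriminant:
  Δ = trace² - 4·det = 1156 - 1140 = 16.
Step 3 — eigenvalues:
  λ = (trace ± √Δ)/2 = (34 ± 4)/2,
  λ_1 = 19,  λ_2 = 15.

Step 4 — unit eigenvector for λ_1: Sigma is diagonal, so its eigenvectors are the coordinate axes. λ_1 = 19 is the diagonal entry on the second coordinate axis, hence
  v_1 = (0, 1) (||v_1|| = 1).

λ_1 = 19,  λ_2 = 15;  v_1 ≈ (0, 1)


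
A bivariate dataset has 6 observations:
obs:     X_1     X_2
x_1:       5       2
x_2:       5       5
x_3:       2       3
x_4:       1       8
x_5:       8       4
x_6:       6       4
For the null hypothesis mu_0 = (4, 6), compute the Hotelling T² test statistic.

Step 1 — sample mean vector:
  mean(X_1) = (5 + 5 + 2 + 1 + 8 + 6) / 6 = 27/6 = 4.5
  mean(X_2) = (2 + 5 + 3 + 8 + 4 + 4) / 6 = 26/6 = 4.3333
  x̄ = (4.5, 4.3333),  deviation x̄ - mu_0 = (4.5, 4.3333) - (4, 6) = (0.5, -1.6667).

Step 2 — sample covariance matrix, S[i,j] = (1/(n-1)) · Σ_k (x_{k,i} - mean_i) · (x_{k,j} - mean_j), divisor n-1 = 5:
  S[X_1,X_1] = ((0.5)·(0.5) + (0.5)·(0.5) + (-2.5)·(-2.5) + (-3.5)·(-3.5) + (3.5)·(3.5) + (1.5)·(1.5)) / 5 = 33.5/5 = 6.7
  S[X_1,X_2] = ((0.5)·(-2.3333) + (0.5)·(0.6667) + (-2.5)·(-1.3333) + (-3.5)·(3.6667) + (3.5)·(-0.3333) + (1.5)·(-0.3333)) / 5 = -12/5 = -2.4
  S[X_2,X_2] = ((-2.3333)·(-2.3333) + (0.6667)·(0.6667) + (-1.3333)·(-1.3333) + (3.6667)·(3.6667) + (-0.3333)·(-0.3333) + (-0.3333)·(-0.3333)) / 5 = 21.3333/5 = 4.2667
  S = [[6.7, -2.4],
 [-2.4, 4.2667]].

Step 3 — invert S. det(S) = 6.7·4.2667 - (-2.4)² = 22.8267.
  S^{-1} = (1/det) · [[d, -b], [-b, a]] = [[0.1869, 0.1051],
 [0.1051, 0.2935]].

Step 4 — quadratic form (x̄ - mu_0)^T · S^{-1} · (x̄ - mu_0):
  S^{-1} · (x̄ - mu_0) = (-0.0818, -0.4366),
  (x̄ - mu_0)^T · [...] = (0.5)·(-0.0818) + (-1.6667)·(-0.4366) = 0.6868.

Step 5 — scale by n: T² = 6 · 0.6868 = 4.1209.

T² ≈ 4.1209


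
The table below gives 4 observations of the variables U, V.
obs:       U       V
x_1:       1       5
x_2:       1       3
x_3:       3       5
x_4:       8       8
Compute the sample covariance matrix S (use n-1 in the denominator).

Step 1 — column means:
  mean(U) = (1 + 1 + 3 + 8) / 4 = 13/4 = 3.25
  mean(V) = (5 + 3 + 5 + 8) / 4 = 21/4 = 5.25

Step 2 — sample covariance S[i,j] = (1/(n-1)) · Σ_k (x_{k,i} - mean_i) · (x_{k,j} - mean_j), with n-1 = 3.
  S[U,U] = ((-2.25)·(-2.25) + (-2.25)·(-2.25) + (-0.25)·(-0.25) + (4.75)·(4.75)) / 3 = 32.75/3 = 10.9167
  S[U,V] = ((-2.25)·(-0.25) + (-2.25)·(-2.25) + (-0.25)·(-0.25) + (4.75)·(2.75)) / 3 = 18.75/3 = 6.25
  S[V,V] = ((-0.25)·(-0.25) + (-2.25)·(-2.25) + (-0.25)·(-0.25) + (2.75)·(2.75)) / 3 = 12.75/3 = 4.25

S is symmetric (S[j,i] = S[i,j]). Assembling:

S = [[10.9167, 6.25],
 [6.25, 4.25]]


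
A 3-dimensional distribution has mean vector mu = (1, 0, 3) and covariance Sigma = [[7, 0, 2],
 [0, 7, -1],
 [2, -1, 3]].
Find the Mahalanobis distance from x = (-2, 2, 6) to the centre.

Step 1 — centre the observation: (x - mu) = (-3, 2, 3).

Step 2 — invert Sigma (cofactor / det for 3×3, or solve directly):
  Sigma^{-1} = [[0.1786, -0.0179, -0.125],
 [-0.0179, 0.1518, 0.0625],
 [-0.125, 0.0625, 0.4375]].

Step 3 — form the quadratic (x - mu)^T · Sigma^{-1} · (x - mu):
  Sigma^{-1} · (x - mu) = (-0.9464, 0.5446, 1.8125).
  (x - mu)^T · [Sigma^{-1} · (x - mu)] = (-3)·(-0.9464) + (2)·(0.5446) + (3)·(1.8125) = 9.3661.

Step 4 — take square root: d = √(9.3661) ≈ 3.0604.

d(x, mu) = √(9.3661) ≈ 3.0604


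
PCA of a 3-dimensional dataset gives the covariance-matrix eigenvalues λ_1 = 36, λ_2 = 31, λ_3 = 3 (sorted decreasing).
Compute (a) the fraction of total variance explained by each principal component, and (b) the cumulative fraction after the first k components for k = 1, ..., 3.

Step 1 — total variance = trace(Sigma) = Σ λ_i = 36 + 31 + 3 = 70.

Step 2 — fraction explained by component i = λ_i / Σ λ:
  PC1: 36/70 = 0.5143
  PC2: 31/70 = 0.4429
  PC3: 3/70 = 0.0429

Step 3 — cumulative fraction after k components = (λ_1 + ... + λ_k) / Σ λ:
  k = 1: 36/70 = 0.5143
  k = 2: (36 + 31)/70 = 67/70 = 0.9571
  k = 3: (36 + 31 + 3)/70 = 70/70 = 1

Summary (fraction, with percent):

explained: PC1 0.5143 (51.43%), PC2 0.4429 (44.29%), PC3 0.0429 (4.29%);  cumulative: 0.5143, 0.9571, 1


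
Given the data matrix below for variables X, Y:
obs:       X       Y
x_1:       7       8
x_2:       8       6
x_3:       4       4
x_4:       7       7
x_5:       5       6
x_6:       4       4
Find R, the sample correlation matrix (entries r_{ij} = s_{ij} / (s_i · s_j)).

Step 1 — column means:
  mean(X) = (7 + 8 + 4 + 7 + 5 + 4) / 6 = 35/6 = 5.8333
  mean(Y) = (8 + 6 + 4 + 7 + 6 + 4) / 6 = 35/6 = 5.8333

Step 2 — sample variances and covariances s[i,j] = (1/(n-1)) · Σ_k (x_{k,i} - mean_i) · (x_{k,j} - mean_j), with n-1 = 5:
  s[X,X] = ((1.1667)·(1.1667) + (2.1667)·(2.1667) + (-1.8333)·(-1.8333) + (1.1667)·(1.1667) + (-0.8333)·(-0.8333) + (-1.8333)·(-1.8333)) / 5 = 14.8333/5 = 2.9667
  s[X,Y] = ((1.1667)·(2.1667) + (2.1667)·(0.1667) + (-1.8333)·(-1.8333) + (1.1667)·(1.1667) + (-0.8333)·(0.1667) + (-1.8333)·(-1.8333)) / 5 = 10.8333/5 = 2.1667
  s[Y,Y] = ((2.1667)·(2.1667) + (0.1667)·(0.1667) + (-1.8333)·(-1.8333) + (1.1667)·(1.1667) + (0.1667)·(0.1667) + (-1.8333)·(-1.8333)) / 5 = 12.8333/5 = 2.5667
  Sample standard deviations s_i = √(s[i,i]):
  s(X) = √(2.9667) = 1.7224
  s(Y) = √(2.5667) = 1.6021

Step 3 — r_{ij} = s_{ij} / (s_i · s_j):
  r[X,X] = 1 (diagonal).
  r[X,Y] = 2.1667 / (1.7224 · 1.6021) = 2.1667 / 2.7594 = 0.7852
  r[Y,Y] = 1 (diagonal).

R is symmetric with unit diagonal. Assembling:

R = [[1, 0.7852],
 [0.7852, 1]]


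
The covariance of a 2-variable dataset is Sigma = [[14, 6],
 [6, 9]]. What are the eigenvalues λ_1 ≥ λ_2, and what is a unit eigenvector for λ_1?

Step 1 — characteristic polynomial of 2×2 Sigma:
  det(Sigma - λI) = λ² - trace · λ + det = 0.
  trace = 14 + 9 = 23, det = 14·9 - (6)² = 90.
Step 2 — discriminant:
  Δ = trace² - 4·det = 529 - 360 = 169.
Step 3 — eigenvalues:
  λ = (trace ± √Δ)/2 = (23 ± 13)/2,
  λ_1 = 18,  λ_2 = 5.

Step 4 — unit eigenvector for λ_1: solve (Sigma - λ_1 I)v = 0. First row:
  (14 - 18)·v_x + (6)·v_y = 0, i.e. (-4)·v_x + (6)·v_y = 0,
  so v ∝ (b, λ_1 - a) = (6, 4) = u.
  ||u|| = √((6)² + (4)²) = √(52) ≈ 7.2111,
  v_1 = u/||u|| ≈ (0.8321, 0.5547) (||v_1|| = 1).

λ_1 = 18,  λ_2 = 5;  v_1 ≈ (0.8321, 0.5547)


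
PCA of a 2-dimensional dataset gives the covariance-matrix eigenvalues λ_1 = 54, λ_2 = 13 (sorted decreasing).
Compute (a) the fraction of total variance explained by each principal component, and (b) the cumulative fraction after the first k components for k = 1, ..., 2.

Step 1 — total variance = trace(Sigma) = Σ λ_i = 54 + 13 = 67.

Step 2 — fraction explained by component i = λ_i / Σ λ:
  PC1: 54/67 = 0.806
  PC2: 13/67 = 0.194

Step 3 — cumulative fraction after k components = (λ_1 + ... + λ_k) / Σ λ:
  k = 1: 54/67 = 0.806
  k = 2: (54 + 13)/67 = 67/67 = 1

Summary (fraction, with percent):

explained: PC1 0.806 (80.6%), PC2 0.194 (19.4%);  cumulative: 0.806, 1


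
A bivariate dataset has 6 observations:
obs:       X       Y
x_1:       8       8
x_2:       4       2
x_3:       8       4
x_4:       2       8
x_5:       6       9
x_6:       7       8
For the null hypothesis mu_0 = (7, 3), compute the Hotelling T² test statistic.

Step 1 — sample mean vector:
  mean(X) = (8 + 4 + 8 + 2 + 6 + 7) / 6 = 35/6 = 5.8333
  mean(Y) = (8 + 2 + 4 + 8 + 9 + 8) / 6 = 39/6 = 6.5
  x̄ = (5.8333, 6.5),  deviation x̄ - mu_0 = (5.8333, 6.5) - (7, 3) = (-1.1667, 3.5).

Step 2 — sample covariance matrix, S[i,j] = (1/(n-1)) · Σ_k (x_{k,i} - mean_i) · (x_{k,j} - mean_j), divisor n-1 = 5:
  S[X,X] = ((2.1667)·(2.1667) + (-1.8333)·(-1.8333) + (2.1667)·(2.1667) + (-3.8333)·(-3.8333) + (0.1667)·(0.1667) + (1.1667)·(1.1667)) / 5 = 28.8333/5 = 5.7667
  S[X,Y] = ((2.1667)·(1.5) + (-1.8333)·(-4.5) + (2.1667)·(-2.5) + (-3.8333)·(1.5) + (0.1667)·(2.5) + (1.1667)·(1.5)) / 5 = 2.5/5 = 0.5
  S[Y,Y] = ((1.5)·(1.5) + (-4.5)·(-4.5) + (-2.5)·(-2.5) + (1.5)·(1.5) + (2.5)·(2.5) + (1.5)·(1.5)) / 5 = 39.5/5 = 7.9
  S = [[5.7667, 0.5],
 [0.5, 7.9]].

Step 3 — invert S. det(S) = 5.7667·7.9 - (0.5)² = 45.3067.
  S^{-1} = (1/det) · [[d, -b], [-b, a]] = [[0.1744, -0.011],
 [-0.011, 0.1273]].

Step 4 — quadratic form (x̄ - mu_0)^T · S^{-1} · (x̄ - mu_0):
  S^{-1} · (x̄ - mu_0) = (-0.2421, 0.4584),
  (x̄ - mu_0)^T · [...] = (-1.1667)·(-0.2421) + (3.5)·(0.4584) = 1.8866.

Step 5 — scale by n: T² = 6 · 1.8866 = 11.3199.

T² ≈ 11.3199


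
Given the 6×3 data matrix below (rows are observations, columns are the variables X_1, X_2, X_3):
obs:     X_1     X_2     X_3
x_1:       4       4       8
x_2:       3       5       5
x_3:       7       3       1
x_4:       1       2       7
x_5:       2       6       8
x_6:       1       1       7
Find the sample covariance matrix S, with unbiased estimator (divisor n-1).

Step 1 — column means:
  mean(X_1) = (4 + 3 + 7 + 1 + 2 + 1) / 6 = 18/6 = 3
  mean(X_2) = (4 + 5 + 3 + 2 + 6 + 1) / 6 = 21/6 = 3.5
  mean(X_3) = (8 + 5 + 1 + 7 + 8 + 7) / 6 = 36/6 = 6

Step 2 — sample covariance S[i,j] = (1/(n-1)) · Σ_k (x_{k,i} - mean_i) · (x_{k,j} - mean_j), with n-1 = 5.
  S[X_1,X_1] = ((1)·(1) + (0)·(0) + (4)·(4) + (-2)·(-2) + (-1)·(-1) + (-2)·(-2)) / 5 = 26/5 = 5.2
  S[X_1,X_2] = ((1)·(0.5) + (0)·(1.5) + (4)·(-0.5) + (-2)·(-1.5) + (-1)·(2.5) + (-2)·(-2.5)) / 5 = 4/5 = 0.8
  S[X_1,X_3] = ((1)·(2) + (0)·(-1) + (4)·(-5) + (-2)·(1) + (-1)·(2) + (-2)·(1)) / 5 = -24/5 = -4.8
  S[X_2,X_2] = ((0.5)·(0.5) + (1.5)·(1.5) + (-0.5)·(-0.5) + (-1.5)·(-1.5) + (2.5)·(2.5) + (-2.5)·(-2.5)) / 5 = 17.5/5 = 3.5
  S[X_2,X_3] = ((0.5)·(2) + (1.5)·(-1) + (-0.5)·(-5) + (-1.5)·(1) + (2.5)·(2) + (-2.5)·(1)) / 5 = 3/5 = 0.6
  S[X_3,X_3] = ((2)·(2) + (-1)·(-1) + (-5)·(-5) + (1)·(1) + (2)·(2) + (1)·(1)) / 5 = 36/5 = 7.2

S is symmetric (S[j,i] = S[i,j]). Assembling:

S = [[5.2, 0.8, -4.8],
 [0.8, 3.5, 0.6],
 [-4.8, 0.6, 7.2]]


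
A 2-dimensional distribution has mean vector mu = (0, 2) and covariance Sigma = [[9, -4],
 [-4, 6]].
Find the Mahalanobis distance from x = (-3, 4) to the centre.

Step 1 — centre the observation: (x - mu) = (-3, 2).

Step 2 — invert Sigma. det(Sigma) = 9·6 - (-4)² = 38.
  Sigma^{-1} = (1/det) · [[d, -b], [-b, a]] = [[0.1579, 0.1053],
 [0.1053, 0.2368]].

Step 3 — form the quadratic (x - mu)^T · Sigma^{-1} · (x - mu):
  Sigma^{-1} · (x - mu) = (-0.2632, 0.1579).
  (x - mu)^T · [Sigma^{-1} · (x - mu)] = (-3)·(-0.2632) + (2)·(0.1579) = 1.1053.

Step 4 — take square root: d = √(1.1053) ≈ 1.0513.

d(x, mu) = √(1.1053) ≈ 1.0513


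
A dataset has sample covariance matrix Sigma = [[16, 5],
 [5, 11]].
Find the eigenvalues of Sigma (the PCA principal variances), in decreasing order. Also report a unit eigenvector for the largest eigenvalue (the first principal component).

Step 1 — characteristic polynomial of 2×2 Sigma:
  det(Sigma - λI) = λ² - trace · λ + det = 0.
  trace = 16 + 11 = 27, det = 16·11 - (5)² = 151.
Step 2 — discriminant:
  Δ = trace² - 4·det = 729 - 604 = 125.
Step 3 — eigenvalues:
  λ = (trace ± √Δ)/2 = (27 ± 11.1803)/2,
  λ_1 = 19.0902,  λ_2 = 7.9098.

Step 4 — unit eigenvector for λ_1: solve (Sigma - λ_1 I)v = 0. First row:
  (16 - 19.0902)·v_x + (5)·v_y = 0, i.e. (-3.0902)·v_x + (5)·v_y = 0,
  so v ∝ (b, λ_1 - a) = (5, 3.0902) = u.
  ||u|| = √((5)² + (3.0902)²) = √(34.5492) ≈ 5.8779,
  v_1 = u/||u|| ≈ (0.8507, 0.5257) (||v_1|| = 1).

λ_1 = 19.0902,  λ_2 = 7.9098;  v_1 ≈ (0.8507, 0.5257)
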